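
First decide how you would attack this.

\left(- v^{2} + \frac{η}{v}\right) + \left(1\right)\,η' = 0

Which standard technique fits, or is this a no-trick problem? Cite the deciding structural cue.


Technique: a linear integrating factor — the unknown enters only to the first power against a nonzero forcing term — the integrating-factor template applies directly.


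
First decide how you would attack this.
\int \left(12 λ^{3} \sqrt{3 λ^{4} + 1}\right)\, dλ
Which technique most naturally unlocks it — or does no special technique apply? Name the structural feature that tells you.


Method: u-substitution — everything non-trivial happens through the inner expression 3 λ^{4} + 1, and its derivative accounts for the remaining factor up to a constant, so set u = 3 λ^{4} + 1.


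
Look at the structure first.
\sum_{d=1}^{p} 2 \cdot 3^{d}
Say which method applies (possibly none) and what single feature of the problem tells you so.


Diagnosis: the geometric series formula — term-over-term division gives 3 every time — index-free ratio, geometric sum formula applies.


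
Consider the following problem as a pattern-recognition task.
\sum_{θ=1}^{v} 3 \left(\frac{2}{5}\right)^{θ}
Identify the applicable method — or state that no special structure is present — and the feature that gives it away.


Method: the geometric series formula — each summand is the previous one scaled by \frac{2}{5}; that constant multiplier is itself the geometric structure.


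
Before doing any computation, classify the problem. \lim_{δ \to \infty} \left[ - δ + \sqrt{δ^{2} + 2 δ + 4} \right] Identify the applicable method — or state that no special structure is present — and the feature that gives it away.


Method: conjugate multiplication — an infinity-minus-infinity difference with a surviving radical — multiply by the conjugate to cancel the divergence.


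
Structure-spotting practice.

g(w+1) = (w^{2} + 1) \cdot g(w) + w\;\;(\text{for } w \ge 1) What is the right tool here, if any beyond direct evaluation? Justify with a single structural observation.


Verdict: a summation factor — one step of memory with a weight w^{2} + 1 that changes as the index grows — the summation-factor construction is built for this.


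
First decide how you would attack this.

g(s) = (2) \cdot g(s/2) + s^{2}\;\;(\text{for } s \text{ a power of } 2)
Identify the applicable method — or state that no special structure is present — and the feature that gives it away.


Technique: the master substitution — the argument shrinks by the factor 2, so measure the index on a logarithmic scale and the recursion becomes a shift.


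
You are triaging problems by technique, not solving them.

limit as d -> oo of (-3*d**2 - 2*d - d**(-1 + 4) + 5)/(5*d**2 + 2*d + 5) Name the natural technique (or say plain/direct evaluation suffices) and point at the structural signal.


Best approach: dominant-term comparison — divide through by the highest power of d; every lower-order term dies and the dominant terms decide the limit. As a single quotient, the ∞/∞ shape would yield to repeated differentiation as well — the growth comparison gets there in one look.


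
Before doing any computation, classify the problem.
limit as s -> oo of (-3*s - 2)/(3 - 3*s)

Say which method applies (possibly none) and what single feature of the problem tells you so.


Best approach: dominant-term comparison — divide through by the highest power of s; every lower-order term dies and the dominant terms decide the limit. Differentiating the expression as a single quotient would eventually settle it as well; matching dominant growth settles it immediately.


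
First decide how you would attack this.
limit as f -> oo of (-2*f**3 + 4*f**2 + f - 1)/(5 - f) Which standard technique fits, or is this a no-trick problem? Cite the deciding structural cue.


Verdict: dominant-term comparison — divide by the highest power of f present: lower-order terms vanish and the dominant ratio remains. Differentiating the expression as a single quotient would eventually settle it as well; matching dominant growth settles it immediately.


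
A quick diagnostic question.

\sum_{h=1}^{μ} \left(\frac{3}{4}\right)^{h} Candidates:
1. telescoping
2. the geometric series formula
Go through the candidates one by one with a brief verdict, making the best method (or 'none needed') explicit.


Best approach: the geometric series formula — term-over-term division gives \frac{3}{4} every time — index-free ratio, geometric sum formula applies.
- telescoping — the summand is not presented as a shifted difference — a telescoping rewrite may exist, but the displayed structure does not offer one.
- the geometric series formula: yes — fits the structure here.


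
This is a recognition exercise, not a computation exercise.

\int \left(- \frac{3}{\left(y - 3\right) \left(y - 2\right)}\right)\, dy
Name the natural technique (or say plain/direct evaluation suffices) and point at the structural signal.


Best approach: partial fractions — a proper rational integrand whose denominator splits into simpler factors — decompose into partial fractions first.


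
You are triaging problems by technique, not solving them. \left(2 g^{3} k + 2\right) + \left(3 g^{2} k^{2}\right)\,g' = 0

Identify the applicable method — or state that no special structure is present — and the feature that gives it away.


Diagnosis: the exact-equation method — 2 g^{3} k + 2 and 3 g^{2} k^{2} pass the exactness check on the nose, so no integrating factor in k or g is needed at all.


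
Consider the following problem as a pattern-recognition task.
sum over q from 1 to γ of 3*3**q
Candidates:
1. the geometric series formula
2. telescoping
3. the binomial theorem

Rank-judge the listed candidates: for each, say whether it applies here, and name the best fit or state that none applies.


Technique: the geometric series formula — each summand is the previous one scaled by 3; that constant multiplier is itself the geometric structure.
- the geometric series formula — yes, a natural case for it.
- telescoping — writing out consecutive terms as given produces no pairwise cancellation.
- the binomial theorem — no binomial coefficients pair up with complementary powers here.


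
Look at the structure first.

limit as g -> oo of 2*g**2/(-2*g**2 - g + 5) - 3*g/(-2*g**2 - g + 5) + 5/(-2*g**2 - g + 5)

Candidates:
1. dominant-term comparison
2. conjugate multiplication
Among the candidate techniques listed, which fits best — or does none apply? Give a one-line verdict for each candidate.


Method: dominant-term comparison — divide through by the highest power of g; every lower-order term dies and the dominant terms decide the limit.
- dominant-term comparison — yes, a natural case for it.
- conjugate multiplication — no divergent radical difference is present for a conjugate pair to cancel.


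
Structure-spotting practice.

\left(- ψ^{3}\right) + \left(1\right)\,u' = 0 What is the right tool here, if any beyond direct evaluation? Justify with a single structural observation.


Technique: no special technique — the slope is a pure function of ψ; integrate both sides and be done.


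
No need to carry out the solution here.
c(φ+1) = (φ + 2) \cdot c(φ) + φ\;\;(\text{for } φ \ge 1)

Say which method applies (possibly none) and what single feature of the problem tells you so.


Diagnosis: a summation factor — first-order linear but the coefficient φ + 2 moves with the index — divide by the cumulative product and telescope.


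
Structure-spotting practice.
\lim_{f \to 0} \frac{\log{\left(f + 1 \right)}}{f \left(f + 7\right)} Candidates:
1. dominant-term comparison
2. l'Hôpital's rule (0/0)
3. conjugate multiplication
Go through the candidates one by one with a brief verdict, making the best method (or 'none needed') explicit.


Best approach: l'Hôpital's rule (0/0) — substituting 0 gives 0 over 0; differentiate top and bottom once and re-evaluate. The standard small-argument limits would also carry it; the rule is the systematic route.
- dominant-term comparison: no ranking of term growth rates resolves the limit here.
- l'Hôpital's rule (0/0) — applicable, and directly so.
- conjugate multiplication: multiplying by a conjugate would not remove any indeterminacy here.


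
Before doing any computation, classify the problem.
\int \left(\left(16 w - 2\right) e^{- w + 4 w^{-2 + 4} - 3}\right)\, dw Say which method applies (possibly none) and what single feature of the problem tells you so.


Technique: u-substitution — collected, the integrand has one factor that is, up to a constant, the derivative of an inner expression the rest depends on — substitute for that inner expression.


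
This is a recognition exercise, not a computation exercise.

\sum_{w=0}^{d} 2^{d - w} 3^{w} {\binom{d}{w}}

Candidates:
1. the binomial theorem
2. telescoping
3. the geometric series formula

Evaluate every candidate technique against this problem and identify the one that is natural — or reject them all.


Method: the binomial theorem — {\binom{d}{w}} weighting matched powers of 3 and 2 is the expanded form of (3 + 2)^d — fold it back up.
- the binomial theorem — applicable, and directly so.
- telescoping — neither a shifted-difference shape nor integer-spaced poles are present.
- the geometric series formula: the term-to-term ratio changes with the index, so the geometric formula cannot close it.


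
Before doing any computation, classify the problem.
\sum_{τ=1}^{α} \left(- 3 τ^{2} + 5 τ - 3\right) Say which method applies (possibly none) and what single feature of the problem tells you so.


Verdict: no special technique — no ratio, no shift structure, no binomial pattern: sum the constant-multiple powers of τ with known formulas.


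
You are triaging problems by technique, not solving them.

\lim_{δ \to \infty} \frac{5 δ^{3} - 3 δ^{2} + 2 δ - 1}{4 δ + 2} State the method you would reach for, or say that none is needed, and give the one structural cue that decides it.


Technique: dominant-term comparison — divide through by the highest power of δ; every lower-order term dies and the dominant terms decide the limit. Differentiating the expression as a single quotient would eventually settle it as well; matching dominant growth settles it immediately.


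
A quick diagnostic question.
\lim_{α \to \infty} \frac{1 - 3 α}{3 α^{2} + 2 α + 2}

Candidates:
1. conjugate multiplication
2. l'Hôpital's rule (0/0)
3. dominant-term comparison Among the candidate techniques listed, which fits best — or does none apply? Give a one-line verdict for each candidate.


Method: dominant-term comparison — divide by the highest power of α present: lower-order terms vanish and the dominant ratio remains.
- conjugate multiplication — no difference of divergent radicals appears, so rationalizing has nothing to cancel.
- l'Hôpital's rule (0/0): viewed as a single quotient this runs to ∞/∞, not the 0/0 clash this candidate addresses; an at-infinity variant of the rule would resolve it, but comparing leading growth reads the answer without differentiating.
- dominant-term comparison: yes, a natural case for it.


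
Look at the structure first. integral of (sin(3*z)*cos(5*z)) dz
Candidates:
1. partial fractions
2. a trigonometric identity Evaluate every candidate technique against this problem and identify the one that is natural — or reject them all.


Method: a trigonometric identity — split sin(3*z)*cos(5*z) with the angle-addition identities: the resulting sum integrates term by term.
- partial fractions: the expression is not a ratio of polynomials that decomposes further.
- a trigonometric identity: applicable, and directly so.


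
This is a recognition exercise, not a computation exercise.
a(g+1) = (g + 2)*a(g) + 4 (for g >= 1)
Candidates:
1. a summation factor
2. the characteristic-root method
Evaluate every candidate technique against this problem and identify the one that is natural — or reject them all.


Method: a summation factor — first-order, linear, moving coefficient g + 2: the discrete analogue of an integrating factor handles it.
- a summation factor: applies; the problem has the shape this method handles.
- the characteristic-root method — an index-dependent weight blocks the pure exponential ansatz.


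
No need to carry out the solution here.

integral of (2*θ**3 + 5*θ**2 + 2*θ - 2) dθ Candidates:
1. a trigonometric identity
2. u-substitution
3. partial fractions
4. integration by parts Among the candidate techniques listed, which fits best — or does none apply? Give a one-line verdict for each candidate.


Verdict: no special technique — the integrand is a sum of constant multiples of powers of θ — integrate term by term.
- a trigonometric identity — no sine or cosine appears, so there is nothing for a trigonometric identity to act on.
- u-substitution — any workable substitution here is cosmetic — the integrand is already in directly integrable form.
- partial fractions: the expression is not a ratio of polynomials that decomposes further.
- integration by parts: splitting off a factor buys nothing — the integrand integrates directly without parts.


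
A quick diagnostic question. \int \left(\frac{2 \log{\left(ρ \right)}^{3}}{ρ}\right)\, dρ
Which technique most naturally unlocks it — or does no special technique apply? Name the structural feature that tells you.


Best approach: u-substitution — collected, the integrand has one factor that is, up to a constant, the derivative of an inner expression the rest depends on — substitute for that inner expression.


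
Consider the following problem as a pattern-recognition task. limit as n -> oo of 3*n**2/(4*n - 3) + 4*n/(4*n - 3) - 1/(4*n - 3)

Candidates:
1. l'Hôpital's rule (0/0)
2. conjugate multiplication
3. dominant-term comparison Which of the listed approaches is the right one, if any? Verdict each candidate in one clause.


Technique: dominant-term comparison — growth-rate triage: the leading powers of n decide the limit, everything else is noise.
- l'Hôpital's rule (0/0) — as a single quotient the expression runs to ∞/∞ at the limit point — an at-infinity form of the rule would apply, though the leading-growth comparison is the direct reading.
- conjugate multiplication: there is no infinity-minus-infinity radical difference to rationalize.
- dominant-term comparison — yes — fits the structure here.


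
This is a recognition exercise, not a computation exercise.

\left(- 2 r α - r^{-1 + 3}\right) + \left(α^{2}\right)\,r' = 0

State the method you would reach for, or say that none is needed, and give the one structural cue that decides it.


Best approach: the homogeneous substitution — scaling α and r together leaves the slope fixed — it depends only on r/α, so substitute the ratio. A Bernoulli rewrite works here as the equation stands — the homogeneous substitution is the more immediate reading.


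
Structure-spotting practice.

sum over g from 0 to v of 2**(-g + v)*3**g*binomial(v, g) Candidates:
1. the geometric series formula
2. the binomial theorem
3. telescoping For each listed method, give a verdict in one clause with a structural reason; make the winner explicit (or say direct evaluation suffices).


Verdict: the binomial theorem — binomial coefficients against complementary powers of 3 and 2: recognize the binomial expansion and resum.
- the geometric series formula — dividing successive terms gives an index-dependent quantity, not a constant.
- the binomial theorem — yes, a natural case for it.
- telescoping: the summand is not presented as a shifted difference — a telescoping rewrite may exist, but the displayed structure does not offer one.


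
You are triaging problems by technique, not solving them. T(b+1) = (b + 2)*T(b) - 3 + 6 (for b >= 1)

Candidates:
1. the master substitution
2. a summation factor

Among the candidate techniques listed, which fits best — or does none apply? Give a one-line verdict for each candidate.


Verdict: a summation factor — one step of memory with a weight b + 2 that changes as the index grows — the summation-factor construction is built for this.
- the master substitution: the recursion shifts the index rather than dividing it.
- a summation factor — a fit — the right tool for this form.


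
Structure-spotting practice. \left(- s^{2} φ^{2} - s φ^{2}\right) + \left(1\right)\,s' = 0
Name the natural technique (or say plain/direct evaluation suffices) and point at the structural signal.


Best approach: separation of variables — solved for the derivative, the right side splits multiplicatively into a function of each variable alone — divide and integrate each side. A Bernoulli rewrite would carry it as the equation stands — separating the variables needs no rearrangement either.


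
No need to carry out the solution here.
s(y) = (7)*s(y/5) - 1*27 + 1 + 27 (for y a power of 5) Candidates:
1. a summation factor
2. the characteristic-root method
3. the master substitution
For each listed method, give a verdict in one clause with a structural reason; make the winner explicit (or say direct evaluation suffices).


Method: the master substitution — the recursive call is at index y/5 rather than a shift, a divide-and-conquer shape — substituting y = 5^m linearizes it.
- a summation factor — the recursion divides its index rather than shifting it — there is no previous-term chain for a summation factor to telescope.
- the characteristic-root method — a divided-index call is not the fixed-shift linear shape that characteristic roots solve.
- the master substitution: applicable, and directly so.


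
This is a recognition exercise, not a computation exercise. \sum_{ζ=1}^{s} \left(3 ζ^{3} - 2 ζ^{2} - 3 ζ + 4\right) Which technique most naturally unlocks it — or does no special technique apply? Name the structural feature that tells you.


Technique: no special technique — no ratio, no shift structure, no binomial pattern: sum the constant-multiple powers of ζ with known formulas.


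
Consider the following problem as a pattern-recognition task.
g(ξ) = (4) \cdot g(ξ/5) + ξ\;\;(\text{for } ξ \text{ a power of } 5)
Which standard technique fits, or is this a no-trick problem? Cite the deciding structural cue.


Verdict: the master substitution — the argument contracts 5-fold per step: reindex ξ exponentially and solve the linear recurrence in the new index.


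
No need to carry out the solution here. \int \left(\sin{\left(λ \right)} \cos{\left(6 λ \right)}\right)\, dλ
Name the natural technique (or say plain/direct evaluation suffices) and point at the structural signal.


Diagnosis: a trigonometric identity — apply product-to-sum to \sin{\left(λ \right)} \cos{\left(6 λ \right)}: two clean single-angle terms replace one awkward product.


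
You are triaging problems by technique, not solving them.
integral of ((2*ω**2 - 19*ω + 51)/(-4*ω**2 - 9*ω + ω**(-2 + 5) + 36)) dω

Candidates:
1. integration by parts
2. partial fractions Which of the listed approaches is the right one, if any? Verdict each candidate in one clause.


Diagnosis: partial fractions — the integrand is a proper rational function and its denominator (-4*ω**2 - 9*ω + ω**(-2 + 5) + 36) factors into distinct pieces, so it splits into simple fractions.
- integration by parts: no split into a nonconstant polynomial times one of the standard kernels — exp, sine, or cosine of a linear argument, or a logarithm — applies here.
- partial fractions — yes, a natural case for it.


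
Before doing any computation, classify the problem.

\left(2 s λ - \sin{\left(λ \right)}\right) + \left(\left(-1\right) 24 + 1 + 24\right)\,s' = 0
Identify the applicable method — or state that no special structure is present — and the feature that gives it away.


Method: a linear integrating factor — the unknown enters only to the first power against a nonzero forcing term — the integrating-factor template applies directly.


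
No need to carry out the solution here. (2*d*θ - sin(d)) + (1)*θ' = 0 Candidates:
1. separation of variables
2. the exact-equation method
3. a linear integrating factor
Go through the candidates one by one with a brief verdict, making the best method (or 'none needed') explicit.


Technique: a linear integrating factor — θ appears only to the first power with coefficient 2*d — the classic integrating-factor setup.
- separation of variables — the two dependences are entangled, not a clean product of one-variable pieces.
- the exact-equation method — no potential function has this form as its differential, as written.
- a linear integrating factor: applicable, and directly so.


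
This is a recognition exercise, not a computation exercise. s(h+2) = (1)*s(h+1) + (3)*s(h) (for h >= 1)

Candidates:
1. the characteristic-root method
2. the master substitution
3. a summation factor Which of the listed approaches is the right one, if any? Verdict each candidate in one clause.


Best approach: the characteristic-root method — every coefficient is a fixed number and the forcing is zero — substitute r^h and read off the root equation.
- the characteristic-root method — applicable, and directly so.
- the master substitution: with no divided-index recursive call, reindexing by powers of a base buys nothing.
- a summation factor: the recurrence reaches back more than one step, outside the first-order family a summation factor normalizes.


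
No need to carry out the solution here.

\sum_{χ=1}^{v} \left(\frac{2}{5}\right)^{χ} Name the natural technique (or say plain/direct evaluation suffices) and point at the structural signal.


Technique: the geometric series formula — term-over-term division gives \frac{2}{5} every time — index-free ratio, geometric sum formula applies.


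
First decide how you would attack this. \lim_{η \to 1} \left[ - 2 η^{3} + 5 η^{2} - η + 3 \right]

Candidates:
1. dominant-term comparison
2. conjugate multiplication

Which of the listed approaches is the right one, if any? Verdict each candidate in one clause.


Best approach: no special technique — the expression is continuous at 1 — substitute and evaluate; no indeterminate form appears.
- dominant-term comparison — no dominant-degree comparison decides it.
- conjugate multiplication: multiplying by a conjugate would not remove any indeterminacy here.


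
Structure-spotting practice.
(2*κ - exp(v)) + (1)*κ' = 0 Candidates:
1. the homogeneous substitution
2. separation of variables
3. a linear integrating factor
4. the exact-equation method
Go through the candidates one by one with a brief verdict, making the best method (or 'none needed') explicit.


Best approach: a linear integrating factor — arrange it as κ' + 2·κ = (the forcing term) and the integrating factor does the rest.
- the homogeneous substitution: the ratio substitution does not collapse this equation.
- separation of variables — no division isolates the independent variable from the unknown.
- a linear integrating factor: yes, a natural case for it.
- the exact-equation method: the mixed partial derivatives differ, so the left side is not a total differential.


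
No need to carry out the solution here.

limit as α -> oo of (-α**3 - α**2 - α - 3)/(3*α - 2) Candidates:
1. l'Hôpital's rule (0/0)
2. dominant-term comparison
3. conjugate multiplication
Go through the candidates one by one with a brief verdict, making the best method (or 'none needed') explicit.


Verdict: dominant-term comparison — divide by the highest power of α present: lower-order terms vanish and the dominant ratio remains.
- l'Hôpital's rule (0/0) — no 0/0 form appears: written as one quotient, top and bottom both grow without bound, and the ratio is decided by their leading terms.
- dominant-term comparison: applicable, and directly so.
- conjugate multiplication — no difference of divergent radicals appears, so rationalizing has nothing to cancel.


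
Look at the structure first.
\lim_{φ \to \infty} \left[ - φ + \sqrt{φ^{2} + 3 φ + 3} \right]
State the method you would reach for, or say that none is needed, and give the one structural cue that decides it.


Diagnosis: conjugate multiplication — the ∞ − ∞ radical form is the exact trigger for the conjugate maneuver.


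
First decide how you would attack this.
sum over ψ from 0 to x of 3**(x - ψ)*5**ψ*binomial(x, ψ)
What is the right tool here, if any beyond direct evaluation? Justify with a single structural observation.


Method: the binomial theorem — binomial coefficients against complementary powers of 5 and 3: recognize the binomial expansion and resum.


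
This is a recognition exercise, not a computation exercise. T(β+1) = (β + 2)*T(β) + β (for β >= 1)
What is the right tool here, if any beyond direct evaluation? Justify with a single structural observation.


Verdict: a summation factor — first-order, linear, moving coefficient β + 2: the discrete analogue of an integrating factor handles it.


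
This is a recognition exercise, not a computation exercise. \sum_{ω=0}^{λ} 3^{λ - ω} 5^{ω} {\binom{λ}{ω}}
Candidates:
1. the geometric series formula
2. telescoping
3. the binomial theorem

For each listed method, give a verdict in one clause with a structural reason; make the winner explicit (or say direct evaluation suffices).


Verdict: the binomial theorem — binomial coefficients against complementary powers of 5 and 3: recognize the binomial expansion and resum.
- the geometric series formula: the term-to-term ratio drifts with the index — the one thing the geometric formula cannot absorb.
- telescoping — in the displayed form, no term reappears at a neighboring index to cancel against.
- the binomial theorem: yes — fits the structure here.


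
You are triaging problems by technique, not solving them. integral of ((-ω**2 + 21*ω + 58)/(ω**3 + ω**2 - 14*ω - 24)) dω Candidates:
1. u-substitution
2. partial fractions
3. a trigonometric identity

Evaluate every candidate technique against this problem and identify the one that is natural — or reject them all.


Best approach: partial fractions — once ω**3 + ω**2 - 14*ω - 24 is factored, each root contributes a simple-fraction term; integrate them one at a time.
- u-substitution — no subexpression of the integrand pairs with its own derivative as a factor — individual terms may offer their own substitutions, but any change of variable covering the whole integral would have to be constructed from outside the expression.
- partial fractions — applicable, and directly so.
- a trigonometric identity — no sine or cosine appears, so there is nothing for a trigonometric identity to act on.


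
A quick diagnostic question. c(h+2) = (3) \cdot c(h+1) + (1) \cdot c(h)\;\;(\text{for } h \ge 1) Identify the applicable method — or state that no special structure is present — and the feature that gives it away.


Diagnosis: the characteristic-root method — every coefficient is a fixed number and the forcing is zero — substitute r^h and read off the root equation.


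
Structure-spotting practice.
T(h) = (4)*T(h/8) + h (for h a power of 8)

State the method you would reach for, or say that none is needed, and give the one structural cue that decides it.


Diagnosis: the master substitution — a divide-and-conquer shape: argument h/8, so change variables with h = 8^m and solve the linear version.


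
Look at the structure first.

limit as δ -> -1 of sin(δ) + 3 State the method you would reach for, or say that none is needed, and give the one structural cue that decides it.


Technique: no special technique — no vanishing denominator and no indeterminate clash at the point — evaluation is immediate.


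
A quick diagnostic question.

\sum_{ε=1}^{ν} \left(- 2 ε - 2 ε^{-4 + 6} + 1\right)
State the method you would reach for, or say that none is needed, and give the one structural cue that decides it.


Method: no special technique — this is bookkeeping, not technique: standard formulas for sums of constant-multiple powers of ε apply termwise.


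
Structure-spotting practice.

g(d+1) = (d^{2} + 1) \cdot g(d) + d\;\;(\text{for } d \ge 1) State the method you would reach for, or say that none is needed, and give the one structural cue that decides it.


Diagnosis: a summation factor — with the index-dependent coefficient d^{2} + 1, dividing by the cumulative product turns the left side into a pure difference.


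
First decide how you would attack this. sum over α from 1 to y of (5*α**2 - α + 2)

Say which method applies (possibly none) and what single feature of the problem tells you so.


Diagnosis: no special technique — the summand is a plain polynomial in α (expanding first if it arrives factored); standard power-sum formulas evaluate it term by term.


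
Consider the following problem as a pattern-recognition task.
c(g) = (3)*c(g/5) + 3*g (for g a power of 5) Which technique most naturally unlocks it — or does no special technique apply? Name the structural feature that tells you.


Technique: the master substitution — the argument contracts 5-fold per step: reindex g exponentially and solve the linear recurrence in the new index.


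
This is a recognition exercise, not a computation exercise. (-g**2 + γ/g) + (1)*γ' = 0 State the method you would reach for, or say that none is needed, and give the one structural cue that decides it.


Technique: a linear integrating factor — the unknown enters only to the first power against a nonzero forcing term — the integrating-factor template applies directly.


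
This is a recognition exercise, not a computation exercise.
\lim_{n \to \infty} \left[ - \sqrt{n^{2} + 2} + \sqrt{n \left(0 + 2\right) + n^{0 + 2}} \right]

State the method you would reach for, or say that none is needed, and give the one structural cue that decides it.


Technique: conjugate multiplication — the ∞ − ∞ radical form is the exact trigger for the conjugate maneuver.


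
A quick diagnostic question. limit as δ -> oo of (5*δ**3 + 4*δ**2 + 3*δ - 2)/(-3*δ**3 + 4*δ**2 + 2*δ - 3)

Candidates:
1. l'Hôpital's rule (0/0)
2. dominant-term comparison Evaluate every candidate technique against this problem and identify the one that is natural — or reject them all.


Best approach: dominant-term comparison — divide through by the highest power of δ; every lower-order term dies and the dominant terms decide the limit.
- l'Hôpital's rule (0/0) — no 0/0 form appears: written as one quotient, top and bottom both grow without bound, and the ratio is decided by their leading terms.
- dominant-term comparison — yes, a natural case for it.


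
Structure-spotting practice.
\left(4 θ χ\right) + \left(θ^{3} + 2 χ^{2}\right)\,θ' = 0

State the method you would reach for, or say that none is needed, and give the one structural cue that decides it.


Verdict: the exact-equation method — d/dθ of 4 θ χ equals d/dχ of θ^{3} + 2 χ^{2}: the form is a total differential of one potential — integrate it exactly.


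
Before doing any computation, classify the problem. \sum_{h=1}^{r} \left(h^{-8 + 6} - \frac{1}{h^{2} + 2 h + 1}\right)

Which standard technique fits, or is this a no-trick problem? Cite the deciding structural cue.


Technique: telescoping — write out three consecutive terms and watch the interior cancel: the advanced copy one term subtracts reappears as the very next term's leading piece, pair after pair.


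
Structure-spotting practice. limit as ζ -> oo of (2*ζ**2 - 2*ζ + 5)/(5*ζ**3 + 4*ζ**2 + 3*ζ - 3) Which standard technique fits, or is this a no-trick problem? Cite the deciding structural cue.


Best approach: dominant-term comparison — growth-rate triage: the leading powers of ζ decide the limit, everything else is noise. As a single quotient, the ∞/∞ shape would yield to repeated differentiation as well — the growth comparison gets there in one look.


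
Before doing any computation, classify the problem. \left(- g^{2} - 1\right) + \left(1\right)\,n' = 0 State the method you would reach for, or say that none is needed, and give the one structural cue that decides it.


Diagnosis: no special technique — the slope is a function of g alone, so integrate both sides directly.


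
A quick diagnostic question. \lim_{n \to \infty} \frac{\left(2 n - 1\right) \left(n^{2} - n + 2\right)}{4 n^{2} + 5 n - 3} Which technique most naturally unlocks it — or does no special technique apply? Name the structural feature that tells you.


Diagnosis: dominant-term comparison — divide by the highest power of n present: lower-order terms vanish and the dominant ratio remains. l'Hôpital's at-infinity variant applies to the expression viewed as a single quotient; the leading-term comparison is the direct route.


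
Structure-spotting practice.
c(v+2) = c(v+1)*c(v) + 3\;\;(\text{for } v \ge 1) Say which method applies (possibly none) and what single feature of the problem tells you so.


Verdict: no special technique — the recurrence is nonlinear in the sequence values; study it directly, no linear machinery applies.


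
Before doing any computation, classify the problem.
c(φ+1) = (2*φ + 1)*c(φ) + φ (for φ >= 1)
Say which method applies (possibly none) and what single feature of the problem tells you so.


Method: a summation factor — it is first-order linear but the coefficient 2*φ + 1 depends on the index, so multiply through by a summation factor to telescope it.


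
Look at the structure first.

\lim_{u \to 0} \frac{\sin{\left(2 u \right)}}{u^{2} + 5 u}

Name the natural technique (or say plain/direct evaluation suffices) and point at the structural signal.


Diagnosis: l'Hôpital's rule (0/0) — plug in 0: top and bottom both hit zero, so differentiate each and retry. The standard small-argument limits would also carry it; the rule is the systematic route.


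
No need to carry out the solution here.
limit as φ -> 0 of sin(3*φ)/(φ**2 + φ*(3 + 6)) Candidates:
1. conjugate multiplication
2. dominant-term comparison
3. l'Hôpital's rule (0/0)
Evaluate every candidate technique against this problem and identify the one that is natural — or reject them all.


Method: l'Hôpital's rule (0/0) — plug in 0: top and bottom both hit zero, so differentiate each and retry. Known elementary limits would finish this too — the rule just bypasses the case analysis.
- conjugate multiplication — no divergent radical difference is present for a conjugate pair to cancel.
- dominant-term comparison — leading-power comparison does not apply to this form.
- l'Hôpital's rule (0/0): applies; the problem has the shape this method handles.


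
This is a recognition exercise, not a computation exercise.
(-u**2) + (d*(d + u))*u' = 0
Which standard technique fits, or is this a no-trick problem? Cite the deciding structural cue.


Verdict: the homogeneous substitution — the slope's numerator and denominator share total degree; set v = u/d and the equation drops to separable form. Suitably rearranged — at times with the variables' roles exchanged — this doubles as a Bernoulli equation; the homogeneous reading needs no such setup.


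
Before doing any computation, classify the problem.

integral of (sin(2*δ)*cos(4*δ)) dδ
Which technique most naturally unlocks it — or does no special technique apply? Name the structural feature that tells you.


Diagnosis: a trigonometric identity — split sin(2*δ)*cos(4*δ) with the angle-addition identities: the resulting sum integrates term by term.


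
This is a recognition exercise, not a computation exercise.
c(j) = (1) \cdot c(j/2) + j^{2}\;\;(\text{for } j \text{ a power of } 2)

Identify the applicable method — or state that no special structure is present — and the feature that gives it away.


Technique: the master substitution — the argument shrinks by the factor 2, so measure the index on a logarithmic scale and the recursion becomes a shift.


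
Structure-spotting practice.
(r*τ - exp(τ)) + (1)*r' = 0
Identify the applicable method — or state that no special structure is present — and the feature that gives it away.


Diagnosis: a linear integrating factor — the equation is linear in r with coefficient τ; multiplying by the integrating factor exp(∫τ) makes the left side a perfect derivative.


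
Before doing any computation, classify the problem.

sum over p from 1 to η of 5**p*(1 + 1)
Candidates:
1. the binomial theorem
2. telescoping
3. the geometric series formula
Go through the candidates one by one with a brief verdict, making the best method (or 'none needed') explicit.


Technique: the geometric series formula — each summand is the previous one scaled by 5; that constant multiplier is itself the geometric structure.
- the binomial theorem — the summand does not match any term pattern of an expanded binomial power.
- telescoping: the summand is not presented as a shifted difference — a telescoping rewrite may exist, but the displayed structure does not offer one.
- the geometric series formula: applicable, and directly so.


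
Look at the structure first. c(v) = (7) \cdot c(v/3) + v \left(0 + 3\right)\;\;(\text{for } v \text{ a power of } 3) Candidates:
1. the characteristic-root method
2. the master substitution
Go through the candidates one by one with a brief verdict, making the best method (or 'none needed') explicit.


Method: the master substitution — the argument shrinks by the factor 3, so measure the index on a logarithmic scale and the recursion becomes a shift.
- the characteristic-root method — a divided-index call is not the fixed-shift linear shape that characteristic roots solve.
- the master substitution: yes, a natural case for it.


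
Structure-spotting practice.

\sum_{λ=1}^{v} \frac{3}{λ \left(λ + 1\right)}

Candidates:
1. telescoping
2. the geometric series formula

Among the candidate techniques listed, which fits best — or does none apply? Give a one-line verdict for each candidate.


Best approach: telescoping — poles of \frac{3}{λ \left(λ + 1\right)} differ by an integer, the telltale of a telescoping partial-fraction sum.
- telescoping: yes — fits the structure here.
- the geometric series formula — consecutive terms are not related by a fixed multiplier.


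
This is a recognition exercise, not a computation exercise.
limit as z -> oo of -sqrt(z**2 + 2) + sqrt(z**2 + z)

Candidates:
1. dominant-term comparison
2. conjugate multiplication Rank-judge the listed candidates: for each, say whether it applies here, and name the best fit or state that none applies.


Method: conjugate multiplication — this difference gives up after one conjugate multiplication — the radical structure cancels against its conjugate.
- dominant-term comparison — this is not a rational comparison of growth rates at infinity.
- conjugate multiplication: yes — fits the structure here.


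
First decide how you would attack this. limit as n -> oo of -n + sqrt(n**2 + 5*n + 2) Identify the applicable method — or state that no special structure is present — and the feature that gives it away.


Best approach: conjugate multiplication — the ∞ − ∞ radical form is the exact trigger for the conjugate maneuver.


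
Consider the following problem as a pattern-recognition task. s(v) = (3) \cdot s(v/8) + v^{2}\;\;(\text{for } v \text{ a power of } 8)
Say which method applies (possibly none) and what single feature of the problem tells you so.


Best approach: the master substitution — the argument shrinks by the factor 8, so measure the index on a logarithmic scale and the recursion becomes a shift.


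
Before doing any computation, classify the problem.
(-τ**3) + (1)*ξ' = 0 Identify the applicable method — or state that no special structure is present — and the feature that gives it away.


Verdict: no special technique — with ξ absent the equation is not coupled at all: direct integration in τ.
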